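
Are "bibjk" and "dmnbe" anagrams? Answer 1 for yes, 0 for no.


Strings: "bibjk", "dmnbe"
Sorted first:  bbijk
Sorted second: bdemn
Differ at position 1: 'b' vs 'd' => not anagrams

0


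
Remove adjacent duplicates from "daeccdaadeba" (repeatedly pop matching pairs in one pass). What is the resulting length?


Input: daeccdaadeba
Stack-based adjacent duplicate removal:
  Read 'd': push. Stack: d
  Read 'a': push. Stack: da
  Read 'e': push. Stack: dae
  Read 'c': push. Stack: daec
  Read 'c': matches stack top 'c' => pop. Stack: dae
  Read 'd': push. Stack: daed
  Read 'a': push. Stack: daeda
  Read 'a': matches stack top 'a' => pop. Stack: daed
  Read 'd': matches stack top 'd' => pop. Stack: dae
  Read 'e': matches stack top 'e' => pop. Stack: da
  Read 'b': push. Stack: dab
  Read 'a': push. Stack: daba
Final stack: "daba" (length 4)

4


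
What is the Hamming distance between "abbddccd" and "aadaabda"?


Comparing "abbddccd" and "aadaabda" position by position:
  Position 0: 'a' vs 'a' => same
  Position 1: 'b' vs 'a' => differ
  Position 2: 'b' vs 'd' => differ
  Position 3: 'd' vs 'a' => differ
  Position 4: 'd' vs 'a' => differ
  Position 5: 'c' vs 'b' => differ
  Position 6: 'c' vs 'd' => differ
  Position 7: 'd' vs 'a' => differ
Total differences (Hamming distance): 7

7


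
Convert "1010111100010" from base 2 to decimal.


Input: "1010111100010" in base 2
Positional expansion:
  Digit '1' (value 1) x 2^12 = 4096
  Digit '0' (value 0) x 2^11 = 0
  Digit '1' (value 1) x 2^10 = 1024
  Digit '0' (value 0) x 2^9 = 0
  Digit '1' (value 1) x 2^8 = 256
  Digit '1' (value 1) x 2^7 = 128
  Digit '1' (value 1) x 2^6 = 64
  Digit '1' (value 1) x 2^5 = 32
  Digit '0' (value 0) x 2^4 = 0
  Digit '0' (value 0) x 2^3 = 0
  Digit '0' (value 0) x 2^2 = 0
  Digit '1' (value 1) x 2^1 = 2
  Digit '0' (value 0) x 2^0 = 0
Sum = 5602

5602


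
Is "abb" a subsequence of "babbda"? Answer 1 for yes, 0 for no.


Check if "abb" is a subsequence of "babbda"
Greedy scan:
  Position 0 ('b'): no match needed
  Position 1 ('a'): matches sub[0] = 'a'
  Position 2 ('b'): matches sub[1] = 'b'
  Position 3 ('b'): matches sub[2] = 'b'
  Position 4 ('d'): no match needed
  Position 5 ('a'): no match needed
All 3 characters matched => is a subsequence

1


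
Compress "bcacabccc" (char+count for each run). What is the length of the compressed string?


Input: bcacabccc
Runs:
  'b' x 1 => "b1"
  'c' x 1 => "c1"
  'a' x 1 => "a1"
  'c' x 1 => "c1"
  'a' x 1 => "a1"
  'b' x 1 => "b1"
  'c' x 3 => "c3"
Compressed: "b1c1a1c1a1b1c3"
Compressed length: 14

14


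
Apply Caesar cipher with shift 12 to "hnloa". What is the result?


Caesar cipher: shift "hnloa" by 12
  'h' (pos 7) + 12 = pos 19 = 't'
  'n' (pos 13) + 12 = pos 25 = 'z'
  'l' (pos 11) + 12 = pos 23 = 'x'
  'o' (pos 14) + 12 = pos 0 = 'a'
  'a' (pos 0) + 12 = pos 12 = 'm'
Result: tzxam

tzxam


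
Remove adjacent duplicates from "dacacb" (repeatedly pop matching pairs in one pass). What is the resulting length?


Input: dacacb
Stack-based adjacent duplicate removal:
  Read 'd': push. Stack: d
  Read 'a': push. Stack: da
  Read 'c': push. Stack: dac
  Read 'a': push. Stack: daca
  Read 'c': push. Stack: dacac
  Read 'b': push. Stack: dacacb
Final stack: "dacacb" (length 6)

6


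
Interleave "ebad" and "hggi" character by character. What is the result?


Interleaving "ebad" and "hggi":
  Position 0: 'e' from first, 'h' from second => "eh"
  Position 1: 'b' from first, 'g' from second => "bg"
  Position 2: 'a' from first, 'g' from second => "ag"
  Position 3: 'd' from first, 'i' from second => "di"
Result: ehbgagdi

ehbgagdi


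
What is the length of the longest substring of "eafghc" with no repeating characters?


Input: "eafghc"
Sliding window (track last position of each char):
  Position 0 ('e'): window [0,0] length 1 -- new best
  Position 1 ('a'): window [0,1] length 2 -- new best
  Position 2 ('f'): window [0,2] length 3 -- new best
  Position 3 ('g'): window [0,3] length 4 -- new best
  Position 4 ('h'): window [0,4] length 5 -- new best
  Position 5 ('c'): window [0,5] length 6 -- new best
Longest substring with no repeats: "eafghc" with length 6

6


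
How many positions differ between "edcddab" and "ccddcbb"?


Comparing "edcddab" and "ccddcbb" position by position:
  Position 0: 'e' vs 'c' => DIFFER
  Position 1: 'd' vs 'c' => DIFFER
  Position 2: 'c' vs 'd' => DIFFER
  Position 3: 'd' vs 'd' => same
  Position 4: 'd' vs 'c' => DIFFER
  Position 5: 'a' vs 'b' => DIFFER
  Position 6: 'b' vs 'b' => same
Positions that differ: 5

5


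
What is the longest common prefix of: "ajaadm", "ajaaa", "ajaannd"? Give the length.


Words: ajaadm, ajaaa, ajaannd
  Position 0: all 'a' => match
  Position 1: all 'j' => match
  Position 2: all 'a' => match
  Position 3: all 'a' => match
  Position 4: ('d', 'a', 'n') => mismatch, stop
LCP = "ajaa" (length 4)

4


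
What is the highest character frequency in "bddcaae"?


Input: bddcaae
Character counts:
  'a': 2
  'b': 1
  'c': 1
  'd': 2
  'e': 1
Maximum frequency: 2

2


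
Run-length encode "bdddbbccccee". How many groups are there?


Input: bdddbbccccee
Scanning for consecutive runs:
  Group 1: 'b' x 1 (positions 0-0)
  Group 2: 'd' x 3 (positions 1-3)
  Group 3: 'b' x 2 (positions 4-5)
  Group 4: 'c' x 4 (positions 6-9)
  Group 5: 'e' x 2 (positions 10-11)
Total groups: 5

5


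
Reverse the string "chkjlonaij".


Input: chkjlonaij
Reading characters right to left:
  Position 9: 'j'
  Position 8: 'i'
  Position 7: 'a'
  Position 6: 'n'
  Position 5: 'o'
  Position 4: 'l'
  Position 3: 'j'
  Position 2: 'k'
  Position 1: 'h'
  Position 0: 'c'
Reversed: jianoljkhc

jianoljkhc


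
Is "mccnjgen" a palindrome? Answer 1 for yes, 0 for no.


Input: mccnjgen
Reversed: negjnccm
  Compare pos 0 ('m') with pos 7 ('n'): MISMATCH
  Compare pos 1 ('c') with pos 6 ('e'): MISMATCH
  Compare pos 2 ('c') with pos 5 ('g'): MISMATCH
  Compare pos 3 ('n') with pos 4 ('j'): MISMATCH
Result: not a palindrome

0


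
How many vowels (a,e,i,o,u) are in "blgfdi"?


Input: blgfdi
Checking each character:
  'b' at position 0: consonant
  'l' at position 1: consonant
  'g' at position 2: consonant
  'f' at position 3: consonant
  'd' at position 4: consonant
  'i' at position 5: vowel (running total: 1)
Total vowels: 1

1


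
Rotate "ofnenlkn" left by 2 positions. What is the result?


Input: "ofnenlkn", rotate left by 2
First 2 characters: "of"
Remaining characters: "nenlkn"
Concatenate remaining + first: "nenlkn" + "of" = "nenlknof"

nenlknof


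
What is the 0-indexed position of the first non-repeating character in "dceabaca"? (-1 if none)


Input: dceabaca
Character frequencies:
  'a': 3
  'b': 1
  'c': 2
  'd': 1
  'e': 1
Scanning left to right for freq == 1:
  Position 0 ('d'): unique! => answer = 0

0


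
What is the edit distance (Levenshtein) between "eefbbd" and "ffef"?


Computing edit distance: "eefbbd" -> "ffef"
DP table:
           f    f    e    f
      0    1    2    3    4
  e   1    1    2    2    3
  e   2    2    2    2    3
  f   3    2    2    3    2
  b   4    3    3    3    3
  b   5    4    4    4    4
  d   6    5    5    5    5
Edit distance = dp[6][4] = 5

5


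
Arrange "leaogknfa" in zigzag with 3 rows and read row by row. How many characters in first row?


Zigzag "leaogknfa" into 3 rows:
Placing characters:
  'l' => row 0
  'e' => row 1
  'a' => row 2
  'o' => row 1
  'g' => row 0
  'k' => row 1
  'n' => row 2
  'f' => row 1
  'a' => row 0
Rows:
  Row 0: "lga"
  Row 1: "eokf"
  Row 2: "an"
First row length: 3

3


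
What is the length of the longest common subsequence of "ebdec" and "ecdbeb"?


LCS of "ebdec" and "ecdbeb"
DP table:
           e    c    d    b    e    b
      0    0    0    0    0    0    0
  e   0    1    1    1    1    1    1
  b   0    1    1    1    2    2    2
  d   0    1    1    2    2    2    2
  e   0    1    1    2    2    3    3
  c   0    1    2    2    2    3    3
LCS length = dp[5][6] = 3

3


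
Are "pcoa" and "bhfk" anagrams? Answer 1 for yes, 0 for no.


Strings: "pcoa", "bhfk"
Sorted first:  acop
Sorted second: bfhk
Differ at position 0: 'a' vs 'b' => not anagrams

0


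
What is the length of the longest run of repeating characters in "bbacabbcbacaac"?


Input: "bbacabbcbacaac"
Scanning for longest run:
  Position 1 ('b'): continues run of 'b', length=2
  Position 2 ('a'): new char, reset run to 1
  Position 3 ('c'): new char, reset run to 1
  Position 4 ('a'): new char, reset run to 1
  Position 5 ('b'): new char, reset run to 1
  Position 6 ('b'): continues run of 'b', length=2
  Position 7 ('c'): new char, reset run to 1
  Position 8 ('b'): new char, reset run to 1
  Position 9 ('a'): new char, reset run to 1
  Position 10 ('c'): new char, reset run to 1
  Position 11 ('a'): new char, reset run to 1
  Position 12 ('a'): continues run of 'a', length=2
  Position 13 ('c'): new char, reset run to 1
Longest run: 'b' with length 2

2


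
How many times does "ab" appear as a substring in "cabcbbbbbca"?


Searching for "ab" in "cabcbbbbbca"
Scanning each position:
  Position 0: "ca" => no
  Position 1: "ab" => MATCH
  Position 2: "bc" => no
  Position 3: "cb" => no
  Position 4: "bb" => no
  Position 5: "bb" => no
  Position 6: "bb" => no
  Position 7: "bb" => no
  Position 8: "bc" => no
  Position 9: "ca" => no
Total occurrences: 1

1


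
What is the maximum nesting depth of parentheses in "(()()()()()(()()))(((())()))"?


Input: "(()()()()()(()()))(((())()))"
Tracking depth:
  Position 0 '(': depth becomes 1
  Position 1 '(': depth becomes 2
  Position 2 ')': depth becomes 1
  Position 3 '(': depth becomes 2
  Position 4 ')': depth becomes 1
  Position 5 '(': depth becomes 2
  Position 6 ')': depth becomes 1
  Position 7 '(': depth becomes 2
  Position 8 ')': depth becomes 1
  Position 9 '(': depth becomes 2
  Position 10 ')': depth becomes 1
  Position 11 '(': depth becomes 2
  Position 12 '(': depth becomes 3
  Position 13 ')': depth becomes 2
  Position 14 '(': depth becomes 3
  Position 15 ')': depth becomes 2
  Position 16 ')': depth becomes 1
  Position 17 ')': depth becomes 0
  Position 18 '(': depth becomes 1
  Position 19 '(': depth becomes 2
  Position 20 '(': depth becomes 3
  Position 21 '(': depth becomes 4
  Position 22 ')': depth becomes 3
  Position 23 ')': depth becomes 2
  Position 24 '(': depth becomes 3
  Position 25 ')': depth becomes 2
  Position 26 ')': depth becomes 1
  Position 27 ')': depth becomes 0
Maximum depth reached: 4

4


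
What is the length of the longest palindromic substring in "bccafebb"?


Input: "bccafebb"
Checking substrings for palindromes:
  [1:3] "cc" (len 2) => palindrome
  [6:8] "bb" (len 2) => palindrome
Longest palindromic substring: "cc" with length 2

2


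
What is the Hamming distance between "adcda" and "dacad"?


Comparing "adcda" and "dacad" position by position:
  Position 0: 'a' vs 'd' => differ
  Position 1: 'd' vs 'a' => differ
  Position 2: 'c' vs 'c' => same
  Position 3: 'd' vs 'a' => differ
  Position 4: 'a' vs 'd' => differ
Total differences (Hamming distance): 4

4


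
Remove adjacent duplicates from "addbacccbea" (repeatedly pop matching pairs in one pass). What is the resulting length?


Input: addbacccbea
Stack-based adjacent duplicate removal:
  Read 'a': push. Stack: a
  Read 'd': push. Stack: ad
  Read 'd': matches stack top 'd' => pop. Stack: a
  Read 'b': push. Stack: ab
  Read 'a': push. Stack: aba
  Read 'c': push. Stack: abac
  Read 'c': matches stack top 'c' => pop. Stack: aba
  Read 'c': push. Stack: abac
  Read 'b': push. Stack: abacb
  Read 'e': push. Stack: abacbe
  Read 'a': push. Stack: abacbea
Final stack: "abacbea" (length 7)

7


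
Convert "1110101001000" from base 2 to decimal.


Input: "1110101001000" in base 2
Positional expansion:
  Digit '1' (value 1) x 2^12 = 4096
  Digit '1' (value 1) x 2^11 = 2048
  Digit '1' (value 1) x 2^10 = 1024
  Digit '0' (value 0) x 2^9 = 0
  Digit '1' (value 1) x 2^8 = 256
  Digit '0' (value 0) x 2^7 = 0
  Digit '1' (value 1) x 2^6 = 64
  Digit '0' (value 0) x 2^5 = 0
  Digit '0' (value 0) x 2^4 = 0
  Digit '1' (value 1) x 2^3 = 8
  Digit '0' (value 0) x 2^2 = 0
  Digit '0' (value 0) x 2^1 = 0
  Digit '0' (value 0) x 2^0 = 0
Sum = 7496

7496


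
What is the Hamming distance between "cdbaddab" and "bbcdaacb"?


Comparing "cdbaddab" and "bbcdaacb" position by position:
  Position 0: 'c' vs 'b' => differ
  Position 1: 'd' vs 'b' => differ
  Position 2: 'b' vs 'c' => differ
  Position 3: 'a' vs 'd' => differ
  Position 4: 'd' vs 'a' => differ
  Position 5: 'd' vs 'a' => differ
  Position 6: 'a' vs 'c' => differ
  Position 7: 'b' vs 'b' => same
Total differences (Hamming distance): 7

7


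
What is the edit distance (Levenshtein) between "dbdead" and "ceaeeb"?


Computing edit distance: "dbdead" -> "ceaeeb"
DP table:
           c    e    a    e    e    b
      0    1    2    3    4    5    6
  d   1    1    2    3    4    5    6
  b   2    2    2    3    4    5    5
  d   3    3    3    3    4    5    6
  e   4    4    3    4    3    4    5
  a   5    5    4    3    4    4    5
  d   6    6    5    4    4    5    5
Edit distance = dp[6][6] = 5

5


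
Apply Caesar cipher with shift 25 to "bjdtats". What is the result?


Caesar cipher: shift "bjdtats" by 25
  'b' (pos 1) + 25 = pos 0 = 'a'
  'j' (pos 9) + 25 = pos 8 = 'i'
  'd' (pos 3) + 25 = pos 2 = 'c'
  't' (pos 19) + 25 = pos 18 = 's'
  'a' (pos 0) + 25 = pos 25 = 'z'
  't' (pos 19) + 25 = pos 18 = 's'
  's' (pos 18) + 25 = pos 17 = 'r'
Result: aicszsr

aicszsr


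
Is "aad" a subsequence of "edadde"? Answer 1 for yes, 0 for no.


Check if "aad" is a subsequence of "edadde"
Greedy scan:
  Position 0 ('e'): no match needed
  Position 1 ('d'): no match needed
  Position 2 ('a'): matches sub[0] = 'a'
  Position 3 ('d'): no match needed
  Position 4 ('d'): no match needed
  Position 5 ('e'): no match needed
Only matched 1/3 characters => not a subsequence

0


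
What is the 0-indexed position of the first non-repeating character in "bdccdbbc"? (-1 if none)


Input: bdccdbbc
Character frequencies:
  'b': 3
  'c': 3
  'd': 2
Scanning left to right for freq == 1:
  Position 0 ('b'): freq=3, skip
  Position 1 ('d'): freq=2, skip
  Position 2 ('c'): freq=3, skip
  Position 3 ('c'): freq=3, skip
  Position 4 ('d'): freq=2, skip
  Position 5 ('b'): freq=3, skip
  Position 6 ('b'): freq=3, skip
  Position 7 ('c'): freq=3, skip
  No unique character found => answer = -1

-1


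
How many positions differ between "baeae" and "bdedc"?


Comparing "baeae" and "bdedc" position by position:
  Position 0: 'b' vs 'b' => same
  Position 1: 'a' vs 'd' => DIFFER
  Position 2: 'e' vs 'e' => same
  Position 3: 'a' vs 'd' => DIFFER
  Position 4: 'e' vs 'c' => DIFFER
Positions that differ: 3

3


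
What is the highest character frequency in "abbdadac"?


Input: abbdadac
Character counts:
  'a': 3
  'b': 2
  'c': 1
  'd': 2
Maximum frequency: 3

3


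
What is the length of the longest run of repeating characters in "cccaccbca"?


Input: "cccaccbca"
Scanning for longest run:
  Position 1 ('c'): continues run of 'c', length=2
  Position 2 ('c'): continues run of 'c', length=3
  Position 3 ('a'): new char, reset run to 1
  Position 4 ('c'): new char, reset run to 1
  Position 5 ('c'): continues run of 'c', length=2
  Position 6 ('b'): new char, reset run to 1
  Position 7 ('c'): new char, reset run to 1
  Position 8 ('a'): new char, reset run to 1
Longest run: 'c' with length 3

3


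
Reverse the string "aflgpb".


Input: aflgpb
Reading characters right to left:
  Position 5: 'b'
  Position 4: 'p'
  Position 3: 'g'
  Position 2: 'l'
  Position 1: 'f'
  Position 0: 'a'
Reversed: bpglfa

bpglfa


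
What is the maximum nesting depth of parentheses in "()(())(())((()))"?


Input: "()(())(())((()))"
Tracking depth:
  Position 0 '(': depth becomes 1
  Position 1 ')': depth becomes 0
  Position 2 '(': depth becomes 1
  Position 3 '(': depth becomes 2
  Position 4 ')': depth becomes 1
  Position 5 ')': depth becomes 0
  Position 6 '(': depth becomes 1
  Position 7 '(': depth becomes 2
  Position 8 ')': depth becomes 1
  Position 9 ')': depth becomes 0
  Position 10 '(': depth becomes 1
  Position 11 '(': depth becomes 2
  Position 12 '(': depth becomes 3
  Position 13 ')': depth becomes 2
  Position 14 ')': depth becomes 1
  Position 15 ')': depth becomes 0
Maximum depth reached: 3

3


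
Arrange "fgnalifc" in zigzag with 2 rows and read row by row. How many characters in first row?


Zigzag "fgnalifc" into 2 rows:
Placing characters:
  'f' => row 0
  'g' => row 1
  'n' => row 0
  'a' => row 1
  'l' => row 0
  'i' => row 1
  'f' => row 0
  'c' => row 1
Rows:
  Row 0: "fnlf"
  Row 1: "gaic"
First row length: 4

4


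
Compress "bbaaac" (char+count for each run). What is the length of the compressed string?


Input: bbaaac
Runs:
  'b' x 2 => "b2"
  'a' x 3 => "a3"
  'c' x 1 => "c1"
Compressed: "b2a3c1"
Compressed length: 6

6


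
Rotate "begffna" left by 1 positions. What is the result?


Input: "begffna", rotate left by 1
First 1 characters: "b"
Remaining characters: "egffna"
Concatenate remaining + first: "egffna" + "b" = "egffnab"

egffnab


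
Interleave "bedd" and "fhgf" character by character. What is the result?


Interleaving "bedd" and "fhgf":
  Position 0: 'b' from first, 'f' from second => "bf"
  Position 1: 'e' from first, 'h' from second => "eh"
  Position 2: 'd' from first, 'g' from second => "dg"
  Position 3: 'd' from first, 'f' from second => "df"
Result: bfehdgdf

bfehdgdf


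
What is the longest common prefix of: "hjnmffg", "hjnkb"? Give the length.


Words: hjnmffg, hjnkb
  Position 0: all 'h' => match
  Position 1: all 'j' => match
  Position 2: all 'n' => match
  Position 3: ('m', 'k') => mismatch, stop
LCP = "hjn" (length 3)

3


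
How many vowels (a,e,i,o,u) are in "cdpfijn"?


Input: cdpfijn
Checking each character:
  'c' at position 0: consonant
  'd' at position 1: consonant
  'p' at position 2: consonant
  'f' at position 3: consonant
  'i' at position 4: vowel (running total: 1)
  'j' at position 5: consonant
  'n' at position 6: consonant
Total vowels: 1

1


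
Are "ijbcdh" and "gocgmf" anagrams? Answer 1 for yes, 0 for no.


Strings: "ijbcdh", "gocgmf"
Sorted first:  bcdhij
Sorted second: cfggmo
Differ at position 0: 'b' vs 'c' => not anagrams

0


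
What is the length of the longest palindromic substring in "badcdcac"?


Input: "badcdcac"
Checking substrings for palindromes:
  [2:5] "dcd" (len 3) => palindrome
  [3:6] "cdc" (len 3) => palindrome
  [5:8] "cac" (len 3) => palindrome
Longest palindromic substring: "dcd" with length 3

3


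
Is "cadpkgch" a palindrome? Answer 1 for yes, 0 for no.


Input: cadpkgch
Reversed: hcgkpdac
  Compare pos 0 ('c') with pos 7 ('h'): MISMATCH
  Compare pos 1 ('a') with pos 6 ('c'): MISMATCH
  Compare pos 2 ('d') with pos 5 ('g'): MISMATCH
  Compare pos 3 ('p') with pos 4 ('k'): MISMATCH
Result: not a palindrome

0


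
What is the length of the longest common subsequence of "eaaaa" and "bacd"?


LCS of "eaaaa" and "bacd"
DP table:
           b    a    c    d
      0    0    0    0    0
  e   0    0    0    0    0
  a   0    0    1    1    1
  a   0    0    1    1    1
  a   0    0    1    1    1
  a   0    0    1    1    1
LCS length = dp[5][4] = 1

1


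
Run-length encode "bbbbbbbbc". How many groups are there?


Input: bbbbbbbbc
Scanning for consecutive runs:
  Group 1: 'b' x 8 (positions 0-7)
  Group 2: 'c' x 1 (positions 8-8)
Total groups: 2

2


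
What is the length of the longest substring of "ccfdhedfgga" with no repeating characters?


Input: "ccfdhedfgga"
Sliding window (track last position of each char):
  Position 0 ('c'): window [0,0] length 1 -- new best
  Position 1 ('c'): repeat (last at 0), move window start to 1
  Position 1 ('c'): window [1,1] length 1
  Position 2 ('f'): window [1,2] length 2 -- new best
  Position 3 ('d'): window [1,3] length 3 -- new best
  Position 4 ('h'): window [1,4] length 4 -- new best
  Position 5 ('e'): window [1,5] length 5 -- new best
  Position 6 ('d'): repeat (last at 3), move window start to 4
  Position 6 ('d'): window [4,6] length 3
  Position 7 ('f'): window [4,7] length 4
  Position 8 ('g'): window [4,8] length 5
  Position 9 ('g'): repeat (last at 8), move window start to 9
  Position 9 ('g'): window [9,9] length 1
  Position 10 ('a'): window [9,10] length 2
Longest substring with no repeats: "cfdhe" with length 5

5


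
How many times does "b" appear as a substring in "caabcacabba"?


Searching for "b" in "caabcacabba"
Scanning each position:
  Position 0: "c" => no
  Position 1: "a" => no
  Position 2: "a" => no
  Position 3: "b" => MATCH
  Position 4: "c" => no
  Position 5: "a" => no
  Position 6: "c" => no
  Position 7: "a" => no
  Position 8: "b" => MATCH
  Position 9: "b" => MATCH
  Position 10: "a" => no
Total occurrences: 3

3


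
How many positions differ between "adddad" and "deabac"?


Comparing "adddad" and "deabac" position by position:
  Position 0: 'a' vs 'd' => DIFFER
  Position 1: 'd' vs 'e' => DIFFER
  Position 2: 'd' vs 'a' => DIFFER
  Position 3: 'd' vs 'b' => DIFFER
  Position 4: 'a' vs 'a' => same
  Position 5: 'd' vs 'c' => DIFFER
Positions that differ: 5

5


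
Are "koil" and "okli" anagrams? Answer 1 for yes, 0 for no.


Strings: "koil", "okli"
Sorted first:  iklo
Sorted second: iklo
Sorted forms match => anagrams

1


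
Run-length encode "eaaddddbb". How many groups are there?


Input: eaaddddbb
Scanning for consecutive runs:
  Group 1: 'e' x 1 (positions 0-0)
  Group 2: 'a' x 2 (positions 1-2)
  Group 3: 'd' x 4 (positions 3-6)
  Group 4: 'b' x 2 (positions 7-8)
Total groups: 4

4


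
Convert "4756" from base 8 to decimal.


Input: "4756" in base 8
Positional expansion:
  Digit '4' (value 4) x 8^3 = 2048
  Digit '7' (value 7) x 8^2 = 448
  Digit '5' (value 5) x 8^1 = 40
  Digit '6' (value 6) x 8^0 = 6
Sum = 2542

2542


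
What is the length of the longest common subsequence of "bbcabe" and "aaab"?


LCS of "bbcabe" and "aaab"
DP table:
           a    a    a    b
      0    0    0    0    0
  b   0    0    0    0    1
  b   0    0    0    0    1
  c   0    0    0    0    1
  a   0    1    1    1    1
  b   0    1    1    1    2
  e   0    1    1    1    2
LCS length = dp[6][4] = 2

2


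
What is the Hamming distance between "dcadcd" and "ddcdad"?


Comparing "dcadcd" and "ddcdad" position by position:
  Position 0: 'd' vs 'd' => same
  Position 1: 'c' vs 'd' => differ
  Position 2: 'a' vs 'c' => differ
  Position 3: 'd' vs 'd' => same
  Position 4: 'c' vs 'a' => differ
  Position 5: 'd' vs 'd' => same
Total differences (Hamming distance): 3

3


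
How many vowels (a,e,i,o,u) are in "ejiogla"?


Input: ejiogla
Checking each character:
  'e' at position 0: vowel (running total: 1)
  'j' at position 1: consonant
  'i' at position 2: vowel (running total: 2)
  'o' at position 3: vowel (running total: 3)
  'g' at position 4: consonant
  'l' at position 5: consonant
  'a' at position 6: vowel (running total: 4)
Total vowels: 4

4


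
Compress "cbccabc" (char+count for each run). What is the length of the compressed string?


Input: cbccabc
Runs:
  'c' x 1 => "c1"
  'b' x 1 => "b1"
  'c' x 2 => "c2"
  'a' x 1 => "a1"
  'b' x 1 => "b1"
  'c' x 1 => "c1"
Compressed: "c1b1c2a1b1c1"
Compressed length: 12

12


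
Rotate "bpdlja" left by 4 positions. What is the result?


Input: "bpdlja", rotate left by 4
First 4 characters: "bpdl"
Remaining characters: "ja"
Concatenate remaining + first: "ja" + "bpdl" = "jabpdl"

jabpdl


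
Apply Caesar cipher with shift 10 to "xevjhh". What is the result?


Caesar cipher: shift "xevjhh" by 10
  'x' (pos 23) + 10 = pos 7 = 'h'
  'e' (pos 4) + 10 = pos 14 = 'o'
  'v' (pos 21) + 10 = pos 5 = 'f'
  'j' (pos 9) + 10 = pos 19 = 't'
  'h' (pos 7) + 10 = pos 17 = 'r'
  'h' (pos 7) + 10 = pos 17 = 'r'
Result: hoftrr

hoftrr


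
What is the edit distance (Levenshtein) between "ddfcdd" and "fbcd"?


Computing edit distance: "ddfcdd" -> "fbcd"
DP table:
           f    b    c    d
      0    1    2    3    4
  d   1    1    2    3    3
  d   2    2    2    3    3
  f   3    2    3    3    4
  c   4    3    3    3    4
  d   5    4    4    4    3
  d   6    5    5    5    4
Edit distance = dp[6][4] = 4

4


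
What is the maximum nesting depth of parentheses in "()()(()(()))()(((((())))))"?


Input: "()()(()(()))()(((((())))))"
Tracking depth:
  Position 0 '(': depth becomes 1
  Position 1 ')': depth becomes 0
  Position 2 '(': depth becomes 1
  Position 3 ')': depth becomes 0
  Position 4 '(': depth becomes 1
  Position 5 '(': depth becomes 2
  Position 6 ')': depth becomes 1
  Position 7 '(': depth becomes 2
  Position 8 '(': depth becomes 3
  Position 9 ')': depth becomes 2
  Position 10 ')': depth becomes 1
  Position 11 ')': depth becomes 0
  Position 12 '(': depth becomes 1
  Position 13 ')': depth becomes 0
  Position 14 '(': depth becomes 1
  Position 15 '(': depth becomes 2
  Position 16 '(': depth becomes 3
  Position 17 '(': depth becomes 4
  Position 18 '(': depth becomes 5
  Position 19 '(': depth becomes 6
  Position 20 ')': depth becomes 5
  Position 21 ')': depth becomes 4
  Position 22 ')': depth becomes 3
  Position 23 ')': depth becomes 2
  Position 24 ')': depth becomes 1
  Position 25 ')': depth becomes 0
Maximum depth reached: 6

6


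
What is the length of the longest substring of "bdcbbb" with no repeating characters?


Input: "bdcbbb"
Sliding window (track last position of each char):
  Position 0 ('b'): window [0,0] length 1 -- new best
  Position 1 ('d'): window [0,1] length 2 -- new best
  Position 2 ('c'): window [0,2] length 3 -- new best
  Position 3 ('b'): repeat (last at 0), move window start to 1
  Position 3 ('b'): window [1,3] length 3
  Position 4 ('b'): repeat (last at 3), move window start to 4
  Position 4 ('b'): window [4,4] length 1
  Position 5 ('b'): repeat (last at 4), move window start to 5
  Position 5 ('b'): window [5,5] length 1
Longest substring with no repeats: "bdc" with length 3

3


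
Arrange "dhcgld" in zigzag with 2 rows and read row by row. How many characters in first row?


Zigzag "dhcgld" into 2 rows:
Placing characters:
  'd' => row 0
  'h' => row 1
  'c' => row 0
  'g' => row 1
  'l' => row 0
  'd' => row 1
Rows:
  Row 0: "dcl"
  Row 1: "hgd"
First row length: 3

3


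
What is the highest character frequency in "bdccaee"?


Input: bdccaee
Character counts:
  'a': 1
  'b': 1
  'c': 2
  'd': 1
  'e': 2
Maximum frequency: 2

2


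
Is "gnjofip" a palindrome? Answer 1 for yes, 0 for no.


Input: gnjofip
Reversed: pifojng
  Compare pos 0 ('g') with pos 6 ('p'): MISMATCH
  Compare pos 1 ('n') with pos 5 ('i'): MISMATCH
  Compare pos 2 ('j') with pos 4 ('f'): MISMATCH
Result: not a palindrome

0


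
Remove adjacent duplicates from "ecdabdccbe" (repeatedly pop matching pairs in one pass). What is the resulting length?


Input: ecdabdccbe
Stack-based adjacent duplicate removal:
  Read 'e': push. Stack: e
  Read 'c': push. Stack: ec
  Read 'd': push. Stack: ecd
  Read 'a': push. Stack: ecda
  Read 'b': push. Stack: ecdab
  Read 'd': push. Stack: ecdabd
  Read 'c': push. Stack: ecdabdc
  Read 'c': matches stack top 'c' => pop. Stack: ecdabd
  Read 'b': push. Stack: ecdabdb
  Read 'e': push. Stack: ecdabdbe
Final stack: "ecdabdbe" (length 8)

8


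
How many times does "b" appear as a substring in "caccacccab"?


Searching for "b" in "caccacccab"
Scanning each position:
  Position 0: "c" => no
  Position 1: "a" => no
  Position 2: "c" => no
  Position 3: "c" => no
  Position 4: "a" => no
  Position 5: "c" => no
  Position 6: "c" => no
  Position 7: "c" => no
  Position 8: "a" => no
  Position 9: "b" => MATCH
Total occurrences: 1

1


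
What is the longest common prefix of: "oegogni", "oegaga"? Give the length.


Words: oegogni, oegaga
  Position 0: all 'o' => match
  Position 1: all 'e' => match
  Position 2: all 'g' => match
  Position 3: ('o', 'a') => mismatch, stop
LCP = "oeg" (length 3)

3


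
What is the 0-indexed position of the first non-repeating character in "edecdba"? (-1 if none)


Input: edecdba
Character frequencies:
  'a': 1
  'b': 1
  'c': 1
  'd': 2
  'e': 2
Scanning left to right for freq == 1:
  Position 0 ('e'): freq=2, skip
  Position 1 ('d'): freq=2, skip
  Position 2 ('e'): freq=2, skip
  Position 3 ('c'): unique! => answer = 3

3


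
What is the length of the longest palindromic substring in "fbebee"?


Input: "fbebee"
Checking substrings for palindromes:
  [1:4] "beb" (len 3) => palindrome
  [2:5] "ebe" (len 3) => palindrome
  [4:6] "ee" (len 2) => palindrome
Longest palindromic substring: "beb" with length 3

3


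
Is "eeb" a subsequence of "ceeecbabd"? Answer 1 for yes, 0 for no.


Check if "eeb" is a subsequence of "ceeecbabd"
Greedy scan:
  Position 0 ('c'): no match needed
  Position 1 ('e'): matches sub[0] = 'e'
  Position 2 ('e'): matches sub[1] = 'e'
  Position 3 ('e'): no match needed
  Position 4 ('c'): no match needed
  Position 5 ('b'): matches sub[2] = 'b'
  Position 6 ('a'): no match needed
  Position 7 ('b'): no match needed
  Position 8 ('d'): no match needed
All 3 characters matched => is a subsequence

1


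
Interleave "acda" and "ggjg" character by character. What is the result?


Interleaving "acda" and "ggjg":
  Position 0: 'a' from first, 'g' from second => "ag"
  Position 1: 'c' from first, 'g' from second => "cg"
  Position 2: 'd' from first, 'j' from second => "dj"
  Position 3: 'a' from first, 'g' from second => "ag"
Result: agcgdjag

agcgdjag


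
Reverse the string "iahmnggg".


Input: iahmnggg
Reading characters right to left:
  Position 7: 'g'
  Position 6: 'g'
  Position 5: 'g'
  Position 4: 'n'
  Position 3: 'm'
  Position 2: 'h'
  Position 1: 'a'
  Position 0: 'i'
Reversed: gggnmhai

gggnmhai


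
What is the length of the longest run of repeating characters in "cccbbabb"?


Input: "cccbbabb"
Scanning for longest run:
  Position 1 ('c'): continues run of 'c', length=2
  Position 2 ('c'): continues run of 'c', length=3
  Position 3 ('b'): new char, reset run to 1
  Position 4 ('b'): continues run of 'b', length=2
  Position 5 ('a'): new char, reset run to 1
  Position 6 ('b'): new char, reset run to 1
  Position 7 ('b'): continues run of 'b', length=2
Longest run: 'c' with length 3

3


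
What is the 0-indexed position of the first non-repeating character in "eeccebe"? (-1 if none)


Input: eeccebe
Character frequencies:
  'b': 1
  'c': 2
  'e': 4
Scanning left to right for freq == 1:
  Position 0 ('e'): freq=4, skip
  Position 1 ('e'): freq=4, skip
  Position 2 ('c'): freq=2, skip
  Position 3 ('c'): freq=2, skip
  Position 4 ('e'): freq=4, skip
  Position 5 ('b'): unique! => answer = 5

5


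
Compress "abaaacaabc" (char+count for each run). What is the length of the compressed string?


Input: abaaacaabc
Runs:
  'a' x 1 => "a1"
  'b' x 1 => "b1"
  'a' x 3 => "a3"
  'c' x 1 => "c1"
  'a' x 2 => "a2"
  'b' x 1 => "b1"
  'c' x 1 => "c1"
Compressed: "a1b1a3c1a2b1c1"
Compressed length: 14

14


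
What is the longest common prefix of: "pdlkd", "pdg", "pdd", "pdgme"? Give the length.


Words: pdlkd, pdg, pdd, pdgme
  Position 0: all 'p' => match
  Position 1: all 'd' => match
  Position 2: ('l', 'g', 'd', 'g') => mismatch, stop
LCP = "pd" (length 2)

2


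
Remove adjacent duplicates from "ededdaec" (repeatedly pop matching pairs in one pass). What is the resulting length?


Input: ededdaec
Stack-based adjacent duplicate removal:
  Read 'e': push. Stack: e
  Read 'd': push. Stack: ed
  Read 'e': push. Stack: ede
  Read 'd': push. Stack: eded
  Read 'd': matches stack top 'd' => pop. Stack: ede
  Read 'a': push. Stack: edea
  Read 'e': push. Stack: edeae
  Read 'c': push. Stack: edeaec
Final stack: "edeaec" (length 6)

6


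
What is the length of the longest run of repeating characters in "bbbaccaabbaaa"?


Input: "bbbaccaabbaaa"
Scanning for longest run:
  Position 1 ('b'): continues run of 'b', length=2
  Position 2 ('b'): continues run of 'b', length=3
  Position 3 ('a'): new char, reset run to 1
  Position 4 ('c'): new char, reset run to 1
  Position 5 ('c'): continues run of 'c', length=2
  Position 6 ('a'): new char, reset run to 1
  Position 7 ('a'): continues run of 'a', length=2
  Position 8 ('b'): new char, reset run to 1
  Position 9 ('b'): continues run of 'b', length=2
  Position 10 ('a'): new char, reset run to 1
  Position 11 ('a'): continues run of 'a', length=2
  Position 12 ('a'): continues run of 'a', length=3
Longest run: 'b' with length 3

3


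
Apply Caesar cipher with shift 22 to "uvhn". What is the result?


Caesar cipher: shift "uvhn" by 22
  'u' (pos 20) + 22 = pos 16 = 'q'
  'v' (pos 21) + 22 = pos 17 = 'r'
  'h' (pos 7) + 22 = pos 3 = 'd'
  'n' (pos 13) + 22 = pos 9 = 'j'
Result: qrdj

qrdj


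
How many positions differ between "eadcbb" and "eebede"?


Comparing "eadcbb" and "eebede" position by position:
  Position 0: 'e' vs 'e' => same
  Position 1: 'a' vs 'e' => DIFFER
  Position 2: 'd' vs 'b' => DIFFER
  Position 3: 'c' vs 'e' => DIFFER
  Position 4: 'b' vs 'd' => DIFFER
  Position 5: 'b' vs 'e' => DIFFER
Positions that differ: 5

5


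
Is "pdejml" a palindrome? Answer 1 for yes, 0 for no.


Input: pdejml
Reversed: lmjedp
  Compare pos 0 ('p') with pos 5 ('l'): MISMATCH
  Compare pos 1 ('d') with pos 4 ('m'): MISMATCH
  Compare pos 2 ('e') with pos 3 ('j'): MISMATCH
Result: not a palindrome

0


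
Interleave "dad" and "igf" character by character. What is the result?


Interleaving "dad" and "igf":
  Position 0: 'd' from first, 'i' from second => "di"
  Position 1: 'a' from first, 'g' from second => "ag"
  Position 2: 'd' from first, 'f' from second => "df"
Result: diagdf

diagdf


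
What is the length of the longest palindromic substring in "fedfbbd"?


Input: "fedfbbd"
Checking substrings for palindromes:
  [4:6] "bb" (len 2) => palindrome
Longest palindromic substring: "bb" with length 2

2


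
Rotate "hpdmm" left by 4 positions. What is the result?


Input: "hpdmm", rotate left by 4
First 4 characters: "hpdm"
Remaining characters: "m"
Concatenate remaining + first: "m" + "hpdm" = "mhpdm"

mhpdm


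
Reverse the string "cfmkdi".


Input: cfmkdi
Reading characters right to left:
  Position 5: 'i'
  Position 4: 'd'
  Position 3: 'k'
  Position 2: 'm'
  Position 1: 'f'
  Position 0: 'c'
Reversed: idkmfc

idkmfc


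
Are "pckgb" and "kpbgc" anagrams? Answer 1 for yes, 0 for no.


Strings: "pckgb", "kpbgc"
Sorted first:  bcgkp
Sorted second: bcgkp
Sorted forms match => anagrams

1


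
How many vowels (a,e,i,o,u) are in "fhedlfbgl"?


Input: fhedlfbgl
Checking each character:
  'f' at position 0: consonant
  'h' at position 1: consonant
  'e' at position 2: vowel (running total: 1)
  'd' at position 3: consonant
  'l' at position 4: consonant
  'f' at position 5: consonant
  'b' at position 6: consonant
  'g' at position 7: consonant
  'l' at position 8: consonant
Total vowels: 1

1


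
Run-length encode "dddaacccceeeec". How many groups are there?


Input: dddaacccceeeec
Scanning for consecutive runs:
  Group 1: 'd' x 3 (positions 0-2)
  Group 2: 'a' x 2 (positions 3-4)
  Group 3: 'c' x 4 (positions 5-8)
  Group 4: 'e' x 4 (positions 9-12)
  Group 5: 'c' x 1 (positions 13-13)
Total groups: 5

5


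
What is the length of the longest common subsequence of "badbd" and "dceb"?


LCS of "badbd" and "dceb"
DP table:
           d    c    e    b
      0    0    0    0    0
  b   0    0    0    0    1
  a   0    0    0    0    1
  d   0    1    1    1    1
  b   0    1    1    1    2
  d   0    1    1    1    2
LCS length = dp[5][4] = 2

2


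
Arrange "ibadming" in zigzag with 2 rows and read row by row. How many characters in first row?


Zigzag "ibadming" into 2 rows:
Placing characters:
  'i' => row 0
  'b' => row 1
  'a' => row 0
  'd' => row 1
  'm' => row 0
  'i' => row 1
  'n' => row 0
  'g' => row 1
Rows:
  Row 0: "iamn"
  Row 1: "bdig"
First row length: 4

4


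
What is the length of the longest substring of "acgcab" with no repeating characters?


Input: "acgcab"
Sliding window (track last position of each char):
  Position 0 ('a'): window [0,0] length 1 -- new best
  Position 1 ('c'): window [0,1] length 2 -- new best
  Position 2 ('g'): window [0,2] length 3 -- new best
  Position 3 ('c'): repeat (last at 1), move window start to 2
  Position 3 ('c'): window [2,3] length 2
  Position 4 ('a'): window [2,4] length 3
  Position 5 ('b'): window [2,5] length 4 -- new best
Longest substring with no repeats: "gcab" with length 4

4


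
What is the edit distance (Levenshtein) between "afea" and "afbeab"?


Computing edit distance: "afea" -> "afbeab"
DP table:
           a    f    b    e    a    b
      0    1    2    3    4    5    6
  a   1    0    1    2    3    4    5
  f   2    1    0    1    2    3    4
  e   3    2    1    1    1    2    3
  a   4    3    2    2    2    1    2
Edit distance = dp[4][6] = 2

2


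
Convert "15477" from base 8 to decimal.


Input: "15477" in base 8
Positional expansion:
  Digit '1' (value 1) x 8^4 = 4096
  Digit '5' (value 5) x 8^3 = 2560
  Digit '4' (value 4) x 8^2 = 256
  Digit '7' (value 7) x 8^1 = 56
  Digit '7' (value 7) x 8^0 = 7
Sum = 6975

6975


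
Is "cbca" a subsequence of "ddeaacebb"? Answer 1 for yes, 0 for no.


Check if "cbca" is a subsequence of "ddeaacebb"
Greedy scan:
  Position 0 ('d'): no match needed
  Position 1 ('d'): no match needed
  Position 2 ('e'): no match needed
  Position 3 ('a'): no match needed
  Position 4 ('a'): no match needed
  Position 5 ('c'): matches sub[0] = 'c'
  Position 6 ('e'): no match needed
  Position 7 ('b'): matches sub[1] = 'b'
  Position 8 ('b'): no match needed
Only matched 2/4 characters => not a subsequence

0


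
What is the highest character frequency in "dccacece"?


Input: dccacece
Character counts:
  'a': 1
  'c': 4
  'd': 1
  'e': 2
Maximum frequency: 4

4


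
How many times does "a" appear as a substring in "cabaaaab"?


Searching for "a" in "cabaaaab"
Scanning each position:
  Position 0: "c" => no
  Position 1: "a" => MATCH
  Position 2: "b" => no
  Position 3: "a" => MATCH
  Position 4: "a" => MATCH
  Position 5: "a" => MATCH
  Position 6: "a" => MATCH
  Position 7: "b" => no
Total occurrences: 5

5


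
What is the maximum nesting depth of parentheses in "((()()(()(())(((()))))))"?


Input: "((()()(()(())(((()))))))"
Tracking depth:
  Position 0 '(': depth becomes 1
  Position 1 '(': depth becomes 2
  Position 2 '(': depth becomes 3
  Position 3 ')': depth becomes 2
  Position 4 '(': depth becomes 3
  Position 5 ')': depth becomes 2
  Position 6 '(': depth becomes 3
  Position 7 '(': depth becomes 4
  Position 8 ')': depth becomes 3
  Position 9 '(': depth becomes 4
  Position 10 '(': depth becomes 5
  Position 11 ')': depth becomes 4
  Position 12 ')': depth becomes 3
  Position 13 '(': depth becomes 4
  Position 14 '(': depth becomes 5
  Position 15 '(': depth becomes 6
  Position 16 '(': depth becomes 7
  Position 17 ')': depth becomes 6
  Position 18 ')': depth becomes 5
  Position 19 ')': depth becomes 4
  Position 20 ')': depth becomes 3
  Position 21 ')': depth becomes 2
  Position 22 ')': depth becomes 1
  Position 23 ')': depth becomes 0
Maximum depth reached: 7

7


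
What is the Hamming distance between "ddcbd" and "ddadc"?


Comparing "ddcbd" and "ddadc" position by position:
  Position 0: 'd' vs 'd' => same
  Position 1: 'd' vs 'd' => same
  Position 2: 'c' vs 'a' => differ
  Position 3: 'b' vs 'd' => differ
  Position 4: 'd' vs 'c' => differ
Total differences (Hamming distance): 3

3


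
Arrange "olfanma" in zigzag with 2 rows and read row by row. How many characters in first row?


Zigzag "olfanma" into 2 rows:
Placing characters:
  'o' => row 0
  'l' => row 1
  'f' => row 0
  'a' => row 1
  'n' => row 0
  'm' => row 1
  'a' => row 0
Rows:
  Row 0: "ofna"
  Row 1: "lam"
First row length: 4

4
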